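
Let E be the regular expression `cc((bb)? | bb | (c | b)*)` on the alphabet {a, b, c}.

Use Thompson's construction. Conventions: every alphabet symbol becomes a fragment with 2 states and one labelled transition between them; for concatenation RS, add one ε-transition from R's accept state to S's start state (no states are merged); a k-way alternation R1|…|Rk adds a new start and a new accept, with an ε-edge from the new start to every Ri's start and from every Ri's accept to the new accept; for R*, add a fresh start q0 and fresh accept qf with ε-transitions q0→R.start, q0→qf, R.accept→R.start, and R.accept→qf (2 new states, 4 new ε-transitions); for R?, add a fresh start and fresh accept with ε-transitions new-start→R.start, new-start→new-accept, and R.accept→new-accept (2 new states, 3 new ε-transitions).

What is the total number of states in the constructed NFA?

24

Building bottom-up:
Each of the 8 symbol leaves contributes a 2-state fragment.
  bb → 4 states
  (bb)? → 6 states
  bb → 4 states
  c | b → 6 states
  (c | b)* → 8 states
  (bb)? | bb | (c | b)* → 20 states
  cc((bb)? | bb | (c | b)*) → 24 states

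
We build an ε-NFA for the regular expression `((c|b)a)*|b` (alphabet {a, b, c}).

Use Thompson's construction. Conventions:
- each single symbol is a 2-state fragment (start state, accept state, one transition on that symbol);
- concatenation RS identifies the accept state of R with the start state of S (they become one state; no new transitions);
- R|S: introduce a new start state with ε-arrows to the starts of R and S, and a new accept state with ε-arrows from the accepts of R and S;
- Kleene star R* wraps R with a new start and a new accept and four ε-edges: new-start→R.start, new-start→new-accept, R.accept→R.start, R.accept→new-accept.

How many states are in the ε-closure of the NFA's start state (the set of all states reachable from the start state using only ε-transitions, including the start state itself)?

8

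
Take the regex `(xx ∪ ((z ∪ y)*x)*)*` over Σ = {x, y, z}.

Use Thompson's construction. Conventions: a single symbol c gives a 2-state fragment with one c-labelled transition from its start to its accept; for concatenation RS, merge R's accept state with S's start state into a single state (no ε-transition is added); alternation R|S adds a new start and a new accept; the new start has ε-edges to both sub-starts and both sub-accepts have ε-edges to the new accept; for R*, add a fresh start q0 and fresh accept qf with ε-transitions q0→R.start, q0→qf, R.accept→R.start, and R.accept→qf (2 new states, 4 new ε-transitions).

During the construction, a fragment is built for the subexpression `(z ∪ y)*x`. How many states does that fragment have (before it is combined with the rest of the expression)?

Fragment for `(z ∪ y)*x`:
Each of the 3 symbol leaves contributes a 2-state fragment.
  z ∪ y → 6 states
  (z ∪ y)* → 8 states
  (z ∪ y)*x → 9 states

9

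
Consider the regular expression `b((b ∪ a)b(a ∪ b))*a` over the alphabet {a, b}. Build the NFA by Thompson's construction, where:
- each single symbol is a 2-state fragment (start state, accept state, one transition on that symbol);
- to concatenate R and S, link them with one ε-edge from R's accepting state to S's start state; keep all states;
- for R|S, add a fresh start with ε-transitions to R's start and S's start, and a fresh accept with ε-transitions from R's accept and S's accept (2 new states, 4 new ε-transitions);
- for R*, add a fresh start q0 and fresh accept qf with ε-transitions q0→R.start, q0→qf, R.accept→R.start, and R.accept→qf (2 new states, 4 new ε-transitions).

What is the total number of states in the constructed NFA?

20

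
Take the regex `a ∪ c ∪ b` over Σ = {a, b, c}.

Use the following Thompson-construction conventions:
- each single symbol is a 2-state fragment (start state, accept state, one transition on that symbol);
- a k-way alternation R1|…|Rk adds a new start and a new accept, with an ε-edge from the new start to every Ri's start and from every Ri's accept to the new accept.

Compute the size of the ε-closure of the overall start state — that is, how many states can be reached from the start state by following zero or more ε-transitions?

4

Compute the ε-closure size of each fragment's start state recursively; a symbol fragment's start has no outgoing ε-edge, so its closure is just itself (size 1).
  a ∪ c ∪ b — |closure| = 1 + 1 + 1 + 1 = 4 (the new accept is not ε-reachable since no branch accepts ε)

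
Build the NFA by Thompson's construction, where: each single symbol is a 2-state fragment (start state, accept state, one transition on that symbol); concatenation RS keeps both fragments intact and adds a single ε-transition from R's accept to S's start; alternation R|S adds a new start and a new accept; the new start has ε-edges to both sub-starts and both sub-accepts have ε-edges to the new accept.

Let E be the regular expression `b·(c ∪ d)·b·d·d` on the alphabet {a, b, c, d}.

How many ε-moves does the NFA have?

8

Recursing over subexpressions:
Each of the 6 symbol leaves contributes 0 ε-transitions.
  c ∪ d = 4 ε-transitions
  b·(c ∪ d)·b·d·d = 8 ε-transitions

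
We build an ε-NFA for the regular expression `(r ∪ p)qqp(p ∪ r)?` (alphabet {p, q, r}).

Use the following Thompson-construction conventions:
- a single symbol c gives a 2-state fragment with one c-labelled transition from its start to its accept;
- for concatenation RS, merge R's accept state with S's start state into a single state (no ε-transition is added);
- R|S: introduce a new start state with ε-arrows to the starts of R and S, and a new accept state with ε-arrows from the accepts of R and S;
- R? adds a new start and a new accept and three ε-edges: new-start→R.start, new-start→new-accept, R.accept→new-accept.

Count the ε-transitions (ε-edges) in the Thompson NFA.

Per subexpression:
Each of the 7 symbol leaves contributes 0 ε-transitions.
  r ∪ p — 4 ε-transitions
  p ∪ r — 4 ε-transitions
  (p ∪ r)? — 7 ε-transitions
  (r ∪ p)qqp(p ∪ r)? — 11 ε-transitions

11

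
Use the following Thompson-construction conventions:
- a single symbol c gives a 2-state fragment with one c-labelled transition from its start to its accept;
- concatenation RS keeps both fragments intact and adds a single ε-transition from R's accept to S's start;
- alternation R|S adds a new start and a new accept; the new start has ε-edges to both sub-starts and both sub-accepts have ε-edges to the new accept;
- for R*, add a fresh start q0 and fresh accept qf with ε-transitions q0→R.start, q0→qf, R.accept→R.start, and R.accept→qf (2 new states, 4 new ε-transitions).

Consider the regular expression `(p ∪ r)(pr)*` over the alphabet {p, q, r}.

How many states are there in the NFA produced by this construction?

12

Recursing over subexpressions:
Each of the 4 symbol leaves contributes a 2-state fragment.
  p ∪ r = 6 states
  pr = 4 states
  (pr)* = 6 states
  (p ∪ r)(pr)* = 12 states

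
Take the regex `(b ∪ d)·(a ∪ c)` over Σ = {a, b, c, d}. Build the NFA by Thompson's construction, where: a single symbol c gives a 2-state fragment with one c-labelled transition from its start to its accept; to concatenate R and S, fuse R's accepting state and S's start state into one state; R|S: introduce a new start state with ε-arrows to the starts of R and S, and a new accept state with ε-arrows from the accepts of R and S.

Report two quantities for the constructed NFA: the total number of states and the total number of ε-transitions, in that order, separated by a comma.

11, 8

By structural recursion:
Each of the 4 symbol leaves contributes 2 states and 0 ε-transitions.
  b ∪ d → 6 states, 4 ε-transitions
  a ∪ c → 6 states, 4 ε-transitions
  (b ∪ d)·(a ∪ c) → 11 states, 8 ε-transitions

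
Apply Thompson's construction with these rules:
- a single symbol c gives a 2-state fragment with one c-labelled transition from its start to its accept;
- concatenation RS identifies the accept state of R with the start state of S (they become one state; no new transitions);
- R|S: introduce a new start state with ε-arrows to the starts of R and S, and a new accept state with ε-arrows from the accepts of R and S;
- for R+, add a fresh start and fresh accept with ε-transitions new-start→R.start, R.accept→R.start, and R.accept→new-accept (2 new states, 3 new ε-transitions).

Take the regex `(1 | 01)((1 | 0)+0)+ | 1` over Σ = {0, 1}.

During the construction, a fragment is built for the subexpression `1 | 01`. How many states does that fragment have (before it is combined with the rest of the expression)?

Fragment for `1 | 01`:
Each of the 3 symbol leaves contributes a 2-state fragment.
  01 : 3 states
  1 | 01 : 7 states

7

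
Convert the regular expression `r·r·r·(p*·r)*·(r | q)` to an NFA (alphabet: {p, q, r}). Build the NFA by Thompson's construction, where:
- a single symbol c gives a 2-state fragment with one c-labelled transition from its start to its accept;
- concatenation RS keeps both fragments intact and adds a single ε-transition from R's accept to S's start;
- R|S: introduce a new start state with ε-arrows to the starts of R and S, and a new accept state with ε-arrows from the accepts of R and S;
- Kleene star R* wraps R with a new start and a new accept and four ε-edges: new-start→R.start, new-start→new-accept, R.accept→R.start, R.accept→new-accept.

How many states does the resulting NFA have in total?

By structural recursion:
Each of the 7 symbol leaves contributes a 2-state fragment.
  p* : 4 states
  p*·r : 6 states
  (p*·r)* : 8 states
  r | q : 6 states
  r·r·r·(p*·r)*·(r | q) : 20 states

20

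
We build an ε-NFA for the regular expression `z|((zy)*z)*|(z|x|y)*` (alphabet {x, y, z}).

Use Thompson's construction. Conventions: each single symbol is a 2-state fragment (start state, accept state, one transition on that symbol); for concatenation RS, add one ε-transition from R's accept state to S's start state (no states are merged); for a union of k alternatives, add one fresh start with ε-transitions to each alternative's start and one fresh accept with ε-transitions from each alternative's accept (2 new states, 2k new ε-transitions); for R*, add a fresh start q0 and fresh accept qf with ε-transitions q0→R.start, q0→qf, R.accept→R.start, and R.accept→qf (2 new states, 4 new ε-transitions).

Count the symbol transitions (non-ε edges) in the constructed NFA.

By structural recursion:
Each of the 7 symbol leaves contributes exactly 1 symbol transition.
  zy : 2 symbol transitions
  (zy)* : 2 symbol transitions
  (zy)*z : 3 symbol transitions
  ((zy)*z)* : 3 symbol transitions
  z|x|y : 3 symbol transitions
  (z|x|y)* : 3 symbol transitions
  z|((zy)*z)*|(z|x|y)* : 7 symbol transitions

7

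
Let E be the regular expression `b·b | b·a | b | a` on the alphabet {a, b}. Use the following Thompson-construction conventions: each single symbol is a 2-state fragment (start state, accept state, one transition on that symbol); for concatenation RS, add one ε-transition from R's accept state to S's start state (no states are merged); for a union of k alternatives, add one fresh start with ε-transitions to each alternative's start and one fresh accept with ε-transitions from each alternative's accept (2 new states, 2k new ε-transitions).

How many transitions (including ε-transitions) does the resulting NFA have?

16

Recursing over subexpressions:
Each of the 6 symbol leaves contributes 1 transition (1 symbol, 0 ε).
  b·b : 3 transitions (2 symbol, 1 ε)
  b·a : 3 transitions (2 symbol, 1 ε)
  b·b | b·a | b | a : 16 transitions (6 symbol, 10 ε)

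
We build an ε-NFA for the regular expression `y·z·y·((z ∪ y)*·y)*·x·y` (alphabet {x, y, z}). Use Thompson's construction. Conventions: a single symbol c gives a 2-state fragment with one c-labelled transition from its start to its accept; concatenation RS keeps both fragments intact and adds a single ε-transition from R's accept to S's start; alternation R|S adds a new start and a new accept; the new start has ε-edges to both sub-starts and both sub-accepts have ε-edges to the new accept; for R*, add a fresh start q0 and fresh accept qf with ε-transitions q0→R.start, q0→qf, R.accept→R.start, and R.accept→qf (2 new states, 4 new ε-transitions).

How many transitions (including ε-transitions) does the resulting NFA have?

26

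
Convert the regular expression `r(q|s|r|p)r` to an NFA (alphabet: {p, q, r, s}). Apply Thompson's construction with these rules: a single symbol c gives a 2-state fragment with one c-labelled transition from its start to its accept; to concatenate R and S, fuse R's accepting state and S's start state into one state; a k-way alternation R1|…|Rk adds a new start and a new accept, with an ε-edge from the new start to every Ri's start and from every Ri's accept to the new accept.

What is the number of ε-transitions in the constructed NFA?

Per subexpression:
Each of the 6 symbol leaves contributes 0 ε-transitions.
  q|s|r|p : 8 ε-transitions
  r(q|s|r|p)r : 8 ε-transitions

8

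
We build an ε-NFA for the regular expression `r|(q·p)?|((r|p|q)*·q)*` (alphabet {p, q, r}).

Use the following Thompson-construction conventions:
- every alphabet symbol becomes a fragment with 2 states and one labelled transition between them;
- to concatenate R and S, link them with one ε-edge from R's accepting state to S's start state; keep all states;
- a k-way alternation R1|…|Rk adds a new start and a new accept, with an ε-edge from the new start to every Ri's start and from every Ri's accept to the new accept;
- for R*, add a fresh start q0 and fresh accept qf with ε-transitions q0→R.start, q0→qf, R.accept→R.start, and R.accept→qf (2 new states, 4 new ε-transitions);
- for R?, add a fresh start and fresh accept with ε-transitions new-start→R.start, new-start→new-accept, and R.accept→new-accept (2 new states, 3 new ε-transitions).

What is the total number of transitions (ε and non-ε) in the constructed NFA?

32

Per subexpression:
Each of the 7 symbol leaves contributes 1 transition (1 symbol, 0 ε).
  q·p — 3 transitions (2 symbol, 1 ε)
  (q·p)? — 6 transitions (2 symbol, 4 ε)
  r|p|q — 9 transitions (3 symbol, 6 ε)
  (r|p|q)* — 13 transitions (3 symbol, 10 ε)
  (r|p|q)*·q — 15 transitions (4 symbol, 11 ε)
  ((r|p|q)*·q)* — 19 transitions (4 symbol, 15 ε)
  r|(q·p)?|((r|p|q)*·q)* — 32 transitions (7 symbol, 25 ε)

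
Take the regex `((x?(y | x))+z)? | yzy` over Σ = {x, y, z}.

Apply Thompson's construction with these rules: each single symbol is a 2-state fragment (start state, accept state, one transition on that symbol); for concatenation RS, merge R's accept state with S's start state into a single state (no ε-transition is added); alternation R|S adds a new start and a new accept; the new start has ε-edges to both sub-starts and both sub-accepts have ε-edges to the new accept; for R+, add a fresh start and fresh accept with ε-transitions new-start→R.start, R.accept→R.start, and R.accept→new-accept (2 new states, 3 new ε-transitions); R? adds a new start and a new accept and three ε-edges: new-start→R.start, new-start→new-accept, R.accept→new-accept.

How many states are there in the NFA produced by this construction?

Per subexpression:
Each of the 7 symbol leaves contributes a 2-state fragment.
  x? = 4 states
  y | x = 6 states
  x?(y | x) = 9 states
  (x?(y | x))+ = 11 states
  (x?(y | x))+z = 12 states
  ((x?(y | x))+z)? = 14 states
  yzy = 4 states
  ((x?(y | x))+z)? | yzy = 20 states

20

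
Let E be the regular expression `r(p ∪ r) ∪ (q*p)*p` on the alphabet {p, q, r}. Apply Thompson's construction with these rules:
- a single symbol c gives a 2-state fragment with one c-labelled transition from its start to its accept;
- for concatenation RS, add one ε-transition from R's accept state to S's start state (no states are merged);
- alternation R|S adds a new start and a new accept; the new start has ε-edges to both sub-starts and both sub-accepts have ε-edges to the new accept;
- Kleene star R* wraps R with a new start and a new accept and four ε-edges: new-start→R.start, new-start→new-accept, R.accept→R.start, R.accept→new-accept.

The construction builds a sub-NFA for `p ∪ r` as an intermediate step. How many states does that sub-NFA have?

Fragment for `p ∪ r`:
Each of the 2 symbol leaves contributes a 2-state fragment.
  p ∪ r : 6 states

6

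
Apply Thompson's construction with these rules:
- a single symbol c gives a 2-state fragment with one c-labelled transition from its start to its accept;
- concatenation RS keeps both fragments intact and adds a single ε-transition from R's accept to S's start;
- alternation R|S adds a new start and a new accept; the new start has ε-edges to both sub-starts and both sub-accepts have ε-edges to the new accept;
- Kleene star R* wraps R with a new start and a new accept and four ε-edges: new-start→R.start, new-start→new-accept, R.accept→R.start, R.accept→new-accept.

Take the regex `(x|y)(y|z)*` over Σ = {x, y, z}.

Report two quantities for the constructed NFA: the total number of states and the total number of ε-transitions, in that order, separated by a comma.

14, 13

Per subexpression:
Each of the 4 symbol leaves contributes 2 states and 0 ε-transitions.
  x|y → 6 states, 4 ε-transitions
  y|z → 6 states, 4 ε-transitions
  (y|z)* → 8 states, 8 ε-transitions
  (x|y)(y|z)* → 14 states, 13 ε-transitions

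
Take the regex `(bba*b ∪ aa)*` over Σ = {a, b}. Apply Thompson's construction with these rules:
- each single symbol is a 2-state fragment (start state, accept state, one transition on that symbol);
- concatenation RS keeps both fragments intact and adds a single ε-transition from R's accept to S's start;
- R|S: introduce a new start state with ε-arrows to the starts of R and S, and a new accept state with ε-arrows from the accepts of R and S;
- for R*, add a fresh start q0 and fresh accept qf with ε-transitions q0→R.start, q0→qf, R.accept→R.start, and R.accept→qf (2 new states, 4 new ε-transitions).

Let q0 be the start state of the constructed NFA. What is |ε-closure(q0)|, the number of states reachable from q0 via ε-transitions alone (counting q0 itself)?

5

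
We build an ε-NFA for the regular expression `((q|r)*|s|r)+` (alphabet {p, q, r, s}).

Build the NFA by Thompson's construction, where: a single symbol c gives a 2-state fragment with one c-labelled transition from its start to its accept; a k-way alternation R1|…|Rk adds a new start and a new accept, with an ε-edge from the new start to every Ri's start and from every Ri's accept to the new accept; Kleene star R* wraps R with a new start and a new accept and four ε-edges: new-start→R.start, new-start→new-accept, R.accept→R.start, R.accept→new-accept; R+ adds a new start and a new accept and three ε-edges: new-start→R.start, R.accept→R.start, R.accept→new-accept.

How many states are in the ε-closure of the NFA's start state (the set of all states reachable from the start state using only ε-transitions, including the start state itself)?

Work bottom-up. For each fragment F, track |ε-closure(F.start)| and whether F's accept lies in that closure (i.e. whether F accepts ε). A single-symbol fragment has closure size 1 and does not accept ε.
  q|r : C = 1 + 1 + 1 = 3 (the new accept is not ε-reachable since no branch accepts ε)
  (q|r)* : the star's fresh start ε-reaches both the body's start and the fresh accept: C = 2 + 3 = 5
  (q|r)*|s|r : C = 1 (new start) + (5 + 1 + 1) + 1 (new accept, since some branch ε-reaches its own accept) = 9
  ((q|r)*|s|r)+ : C = 1 + 9 + 1 (new accept, reached because the body accepts ε) = 11

11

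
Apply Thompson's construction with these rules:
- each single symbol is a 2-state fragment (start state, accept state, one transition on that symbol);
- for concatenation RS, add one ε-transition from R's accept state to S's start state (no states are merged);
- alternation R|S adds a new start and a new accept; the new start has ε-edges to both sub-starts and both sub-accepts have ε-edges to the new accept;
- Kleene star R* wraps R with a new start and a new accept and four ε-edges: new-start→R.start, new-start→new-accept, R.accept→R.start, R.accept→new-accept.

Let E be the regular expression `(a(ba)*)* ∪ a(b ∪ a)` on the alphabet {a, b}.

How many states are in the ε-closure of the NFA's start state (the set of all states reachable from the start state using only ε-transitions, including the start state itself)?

6

Let C(F) = |ε-closure(F.start)| within fragment F, and note whether F accepts ε. Symbol fragments have C = 1 and do not accept ε. Then:
  ba → same as the first factor's closure: |closure| = 1
  (ba)* → the star's fresh start ε-reaches both the body's start and the fresh accept: |closure| = 2 + 1 = 3
  a(ba)* → |closure| equals the left operand's closure size = 1 (its accept is not ε-reachable, so the closure stops there)
  (a(ba)*)* → new start has ε-edges to the inner start and to the new accept, so |closure| = 2 + 1 = 3
  b ∪ a → |closure| = 1 + 1 + 1 = 3 (the new accept is not ε-reachable since no branch accepts ε)
  a(b ∪ a) → same as the first factor's closure: |closure| = 1
  (a(ba)*)* ∪ a(b ∪ a) → |closure| = 1 (new start) + (3 + 1) + 1 (new accept, since some branch ε-reaches its own accept) = 6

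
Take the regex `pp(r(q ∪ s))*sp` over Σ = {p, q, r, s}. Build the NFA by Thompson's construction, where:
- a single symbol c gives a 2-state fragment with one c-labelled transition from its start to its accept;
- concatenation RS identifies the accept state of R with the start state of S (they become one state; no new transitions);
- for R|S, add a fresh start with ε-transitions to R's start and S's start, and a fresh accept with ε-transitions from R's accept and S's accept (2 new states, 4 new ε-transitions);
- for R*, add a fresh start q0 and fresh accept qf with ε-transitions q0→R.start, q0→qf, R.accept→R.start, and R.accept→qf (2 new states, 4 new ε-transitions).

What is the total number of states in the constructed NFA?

13

Bottom-up over the parse tree:
Each of the 7 symbol leaves contributes a 2-state fragment.
  q ∪ s — 6 states
  r(q ∪ s) — 7 states
  (r(q ∪ s))* — 9 states
  pp(r(q ∪ s))*sp — 13 states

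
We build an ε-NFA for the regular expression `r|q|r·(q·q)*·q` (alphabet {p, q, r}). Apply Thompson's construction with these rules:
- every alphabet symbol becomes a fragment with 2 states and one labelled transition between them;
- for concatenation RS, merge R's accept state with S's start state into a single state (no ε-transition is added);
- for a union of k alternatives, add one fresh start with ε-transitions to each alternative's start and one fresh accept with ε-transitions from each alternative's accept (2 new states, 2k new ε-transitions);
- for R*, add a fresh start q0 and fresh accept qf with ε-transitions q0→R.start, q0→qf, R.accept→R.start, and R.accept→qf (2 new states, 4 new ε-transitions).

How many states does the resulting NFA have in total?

13

Per subexpression:
Each of the 6 symbol leaves contributes a 2-state fragment.
  q·q → 3 states
  (q·q)* → 5 states
  r·(q·q)*·q → 7 states
  r|q|r·(q·q)*·q → 13 states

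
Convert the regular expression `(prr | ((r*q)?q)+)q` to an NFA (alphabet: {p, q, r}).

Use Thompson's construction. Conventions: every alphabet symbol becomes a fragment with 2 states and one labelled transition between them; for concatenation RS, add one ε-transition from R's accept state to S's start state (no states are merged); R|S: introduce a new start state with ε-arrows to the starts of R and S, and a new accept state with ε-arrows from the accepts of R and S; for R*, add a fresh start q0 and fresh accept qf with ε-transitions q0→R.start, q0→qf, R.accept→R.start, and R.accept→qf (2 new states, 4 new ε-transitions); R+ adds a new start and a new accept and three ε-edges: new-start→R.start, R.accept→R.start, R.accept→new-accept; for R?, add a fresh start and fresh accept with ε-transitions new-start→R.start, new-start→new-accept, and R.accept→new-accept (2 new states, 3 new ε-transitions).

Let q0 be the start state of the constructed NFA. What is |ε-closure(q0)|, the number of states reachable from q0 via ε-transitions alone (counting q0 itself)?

Let C(F) = |ε-closure(F.start)| within fragment F, and note whether F accepts ε. Symbol fragments have C = 1 and do not accept ε. Then:
  prr → same as the first factor's closure: |closure| = 1
  r* → the star's fresh start ε-reaches both the body's start and the fresh accept: |closure| = 2 + 1 = 3
  r*q → |closure| = 3 + 1 = 4 (closure spills across the concat boundary because the left factor accepts ε)
  (r*q)? → new start has ε-edges to the inner start and to the new accept, so |closure| = 2 + 4 = 6
  (r*q)?q → the left operand accepts ε, so the closure extends into the next operand (via the concat ε-link); |closure| = 6 + 1 = 7
  ((r*q)?q)+ → |closure| = 1 + 7 = 8 (the body doesn't accept ε, so the new accept is not reached)
  prr | ((r*q)?q)+ → new start ε-reaches every alternative's start; none of them accept ε, so the new accept is not reached: |closure| = 1 + 1 + 8 = 10
  (prr | ((r*q)?q)+)q → |closure| equals the left operand's closure size = 10 (its accept is not ε-reachable, so the closure stops there)

10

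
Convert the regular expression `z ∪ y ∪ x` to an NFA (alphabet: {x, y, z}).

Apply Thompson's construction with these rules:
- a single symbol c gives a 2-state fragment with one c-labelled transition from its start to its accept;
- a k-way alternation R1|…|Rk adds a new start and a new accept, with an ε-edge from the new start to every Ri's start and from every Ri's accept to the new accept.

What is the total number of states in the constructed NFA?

8

By structural recursion:
Each of the 3 symbol leaves contributes a 2-state fragment.
  z ∪ y ∪ x = 8 states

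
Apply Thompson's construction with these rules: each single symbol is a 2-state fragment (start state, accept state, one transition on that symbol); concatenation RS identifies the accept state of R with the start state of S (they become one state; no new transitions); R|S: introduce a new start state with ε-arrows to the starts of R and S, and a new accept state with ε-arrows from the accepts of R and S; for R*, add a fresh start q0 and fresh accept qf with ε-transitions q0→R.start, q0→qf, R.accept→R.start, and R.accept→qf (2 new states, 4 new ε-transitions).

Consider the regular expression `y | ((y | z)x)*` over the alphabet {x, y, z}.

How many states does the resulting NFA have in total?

13

Bottom-up over the parse tree:
Each of the 4 symbol leaves contributes a 2-state fragment.
  y | z : 6 states
  (y | z)x : 7 states
  ((y | z)x)* : 9 states
  y | ((y | z)x)* : 13 states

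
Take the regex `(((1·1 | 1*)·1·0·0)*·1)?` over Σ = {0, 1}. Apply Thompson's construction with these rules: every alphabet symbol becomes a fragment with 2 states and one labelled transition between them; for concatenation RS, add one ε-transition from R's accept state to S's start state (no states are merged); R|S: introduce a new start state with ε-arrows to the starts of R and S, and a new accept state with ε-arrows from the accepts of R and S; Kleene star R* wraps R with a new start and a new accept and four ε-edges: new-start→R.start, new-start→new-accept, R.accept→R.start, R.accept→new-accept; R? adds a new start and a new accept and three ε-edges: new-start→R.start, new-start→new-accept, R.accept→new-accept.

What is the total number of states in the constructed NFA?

Recursing over subexpressions:
Each of the 7 symbol leaves contributes a 2-state fragment.
  1·1 — 4 states
  1* — 4 states
  1·1 | 1* — 10 states
  (1·1 | 1*)·1·0·0 — 16 states
  ((1·1 | 1*)·1·0·0)* — 18 states
  ((1·1 | 1*)·1·0·0)*·1 — 20 states
  (((1·1 | 1*)·1·0·0)*·1)? — 22 states

22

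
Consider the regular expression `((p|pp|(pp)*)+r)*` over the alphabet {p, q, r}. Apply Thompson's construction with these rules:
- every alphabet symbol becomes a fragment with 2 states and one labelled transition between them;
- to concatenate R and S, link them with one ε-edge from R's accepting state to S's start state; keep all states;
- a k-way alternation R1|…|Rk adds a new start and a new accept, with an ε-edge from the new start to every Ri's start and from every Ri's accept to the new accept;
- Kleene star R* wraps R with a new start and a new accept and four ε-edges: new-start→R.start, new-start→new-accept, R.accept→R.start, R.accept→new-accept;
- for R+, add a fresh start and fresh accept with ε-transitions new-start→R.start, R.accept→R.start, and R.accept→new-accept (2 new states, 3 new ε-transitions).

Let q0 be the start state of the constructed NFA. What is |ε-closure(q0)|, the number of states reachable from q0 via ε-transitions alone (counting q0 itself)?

12

Compute the ε-closure size of each fragment's start state recursively; a symbol fragment's start has no outgoing ε-edge, so its closure is just itself (size 1).
  pp → C equals the left operand's closure size = 1 (its accept is not ε-reachable, so the closure stops there)
  pp → same as the first factor's closure: C = 1
  (pp)* → the star's fresh start ε-reaches both the body's start and the fresh accept: C = 2 + 1 = 3
  p|pp|(pp)* → C = 1 (new start) + (1 + 1 + 3) + 1 (new accept, since some branch ε-reaches its own accept) = 7
  (p|pp|(pp)*)+ → C = 1 + 7 + 1 (new accept, reached because the body accepts ε) = 9
  (p|pp|(pp)*)+r → C = 9 + 1 = 10 (closure spills across the concat boundary because the left factor accepts ε)
  ((p|pp|(pp)*)+r)* → C = 1 (new start) + 10 (body) + 1 (new accept) = 12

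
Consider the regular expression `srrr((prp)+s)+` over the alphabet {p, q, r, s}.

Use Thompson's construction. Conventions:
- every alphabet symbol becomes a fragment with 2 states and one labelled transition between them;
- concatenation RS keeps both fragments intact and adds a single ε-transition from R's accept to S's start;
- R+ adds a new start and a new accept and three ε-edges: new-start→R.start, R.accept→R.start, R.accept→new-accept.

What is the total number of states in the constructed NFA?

20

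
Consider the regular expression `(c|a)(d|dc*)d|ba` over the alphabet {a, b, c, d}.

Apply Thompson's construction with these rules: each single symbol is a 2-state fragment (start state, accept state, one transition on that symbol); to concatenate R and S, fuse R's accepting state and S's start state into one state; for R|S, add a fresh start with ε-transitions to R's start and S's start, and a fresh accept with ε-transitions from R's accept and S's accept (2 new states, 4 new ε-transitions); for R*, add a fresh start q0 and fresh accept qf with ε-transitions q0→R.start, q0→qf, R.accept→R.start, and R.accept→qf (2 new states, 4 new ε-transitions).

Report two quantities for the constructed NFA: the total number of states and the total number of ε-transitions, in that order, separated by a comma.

20, 16

By structural recursion:
Each of the 8 symbol leaves contributes 2 states and 0 ε-transitions.
  c|a = 6 states, 4 ε-transitions
  c* = 4 states, 4 ε-transitions
  dc* = 5 states, 4 ε-transitions
  d|dc* = 9 states, 8 ε-transitions
  (c|a)(d|dc*)d = 15 states, 12 ε-transitions
  ba = 3 states, 0 ε-transitions
  (c|a)(d|dc*)d|ba = 20 states, 16 ε-transitions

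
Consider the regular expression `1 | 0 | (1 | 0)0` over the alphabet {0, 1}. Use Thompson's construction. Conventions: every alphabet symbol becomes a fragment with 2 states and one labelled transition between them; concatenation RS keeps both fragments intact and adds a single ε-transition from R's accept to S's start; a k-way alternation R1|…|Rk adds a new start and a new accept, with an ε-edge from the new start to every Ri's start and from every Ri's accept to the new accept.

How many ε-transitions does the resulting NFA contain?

Bottom-up over the parse tree:
Each of the 5 symbol leaves contributes 0 ε-transitions.
  1 | 0 — 4 ε-transitions
  (1 | 0)0 — 5 ε-transitions
  1 | 0 | (1 | 0)0 — 11 ε-transitions

11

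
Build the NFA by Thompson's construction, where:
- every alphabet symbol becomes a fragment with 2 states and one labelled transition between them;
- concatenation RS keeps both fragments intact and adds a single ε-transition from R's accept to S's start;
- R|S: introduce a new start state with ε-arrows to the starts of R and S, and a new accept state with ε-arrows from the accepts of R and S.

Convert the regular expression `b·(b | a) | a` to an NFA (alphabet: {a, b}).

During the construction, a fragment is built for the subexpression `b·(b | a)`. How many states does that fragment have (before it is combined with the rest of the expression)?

Fragment for `b·(b | a)`:
Each of the 3 symbol leaves contributes a 2-state fragment.
  b | a : 6 states
  b·(b | a) : 8 states

8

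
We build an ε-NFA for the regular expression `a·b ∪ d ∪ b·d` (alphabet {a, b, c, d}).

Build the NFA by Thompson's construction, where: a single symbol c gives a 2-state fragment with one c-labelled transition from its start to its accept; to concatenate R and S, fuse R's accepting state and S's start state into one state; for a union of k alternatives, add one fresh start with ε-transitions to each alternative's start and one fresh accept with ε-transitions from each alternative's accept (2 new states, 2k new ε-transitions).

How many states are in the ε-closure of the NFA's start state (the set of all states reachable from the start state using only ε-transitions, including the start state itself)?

Compute the ε-closure size of each fragment's start state recursively; a symbol fragment's start has no outgoing ε-edge, so its closure is just itself (size 1).
  a·b — C equals the left operand's closure size = 1 (its accept is not ε-reachable, so the closure stops there)
  b·d — same as the first factor's closure: C = 1
  a·b ∪ d ∪ b·d — C = 1 + 1 + 1 + 1 = 4 (the new accept is not ε-reachable since no branch accepts ε)

4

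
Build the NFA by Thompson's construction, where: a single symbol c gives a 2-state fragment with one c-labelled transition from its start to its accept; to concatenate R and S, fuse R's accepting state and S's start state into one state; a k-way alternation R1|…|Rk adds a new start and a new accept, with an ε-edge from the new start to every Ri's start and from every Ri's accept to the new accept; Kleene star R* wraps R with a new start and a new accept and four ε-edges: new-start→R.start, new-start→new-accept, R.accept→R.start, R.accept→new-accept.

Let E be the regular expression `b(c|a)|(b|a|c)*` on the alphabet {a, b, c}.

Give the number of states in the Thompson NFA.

19

Recursing over subexpressions:
Each of the 6 symbol leaves contributes a 2-state fragment.
  c|a = 6 states
  b(c|a) = 7 states
  b|a|c = 8 states
  (b|a|c)* = 10 states
  b(c|a)|(b|a|c)* = 19 states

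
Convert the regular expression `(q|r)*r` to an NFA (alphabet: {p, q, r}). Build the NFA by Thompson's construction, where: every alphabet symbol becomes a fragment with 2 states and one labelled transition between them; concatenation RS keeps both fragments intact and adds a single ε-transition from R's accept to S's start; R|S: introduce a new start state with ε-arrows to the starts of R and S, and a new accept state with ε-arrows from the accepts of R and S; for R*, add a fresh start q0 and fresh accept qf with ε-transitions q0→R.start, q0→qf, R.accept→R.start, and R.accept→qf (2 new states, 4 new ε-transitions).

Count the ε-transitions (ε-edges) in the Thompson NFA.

9

Building bottom-up:
Each of the 3 symbol leaves contributes 0 ε-transitions.
  q|r = 4 ε-transitions
  (q|r)* = 8 ε-transitions
  (q|r)*r = 9 ε-transitions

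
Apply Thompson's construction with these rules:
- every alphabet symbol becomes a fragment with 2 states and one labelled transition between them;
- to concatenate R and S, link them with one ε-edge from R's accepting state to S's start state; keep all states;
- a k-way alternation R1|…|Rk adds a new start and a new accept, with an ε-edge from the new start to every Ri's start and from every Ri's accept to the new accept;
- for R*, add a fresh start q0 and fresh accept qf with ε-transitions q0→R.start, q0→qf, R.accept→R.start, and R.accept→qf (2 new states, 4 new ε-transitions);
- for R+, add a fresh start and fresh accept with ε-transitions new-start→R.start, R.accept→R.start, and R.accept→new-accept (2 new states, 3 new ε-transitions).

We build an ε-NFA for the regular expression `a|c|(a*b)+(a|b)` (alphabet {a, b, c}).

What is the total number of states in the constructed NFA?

20

Per subexpression:
Each of the 6 symbol leaves contributes a 2-state fragment.
  a* : 4 states
  a*b : 6 states
  (a*b)+ : 8 states
  a|b : 6 states
  (a*b)+(a|b) : 14 states
  a|c|(a*b)+(a|b) : 20 states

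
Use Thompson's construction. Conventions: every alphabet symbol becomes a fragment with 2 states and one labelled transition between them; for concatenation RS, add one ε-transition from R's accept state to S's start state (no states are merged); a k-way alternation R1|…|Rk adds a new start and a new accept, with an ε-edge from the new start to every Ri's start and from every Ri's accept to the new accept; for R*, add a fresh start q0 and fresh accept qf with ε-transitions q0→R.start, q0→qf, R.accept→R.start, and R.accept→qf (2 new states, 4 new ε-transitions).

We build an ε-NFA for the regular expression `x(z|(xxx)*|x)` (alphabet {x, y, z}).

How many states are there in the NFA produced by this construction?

16

Per subexpression:
Each of the 6 symbol leaves contributes a 2-state fragment.
  xxx → 6 states
  (xxx)* → 8 states
  z|(xxx)*|x → 14 states
  x(z|(xxx)*|x) → 16 states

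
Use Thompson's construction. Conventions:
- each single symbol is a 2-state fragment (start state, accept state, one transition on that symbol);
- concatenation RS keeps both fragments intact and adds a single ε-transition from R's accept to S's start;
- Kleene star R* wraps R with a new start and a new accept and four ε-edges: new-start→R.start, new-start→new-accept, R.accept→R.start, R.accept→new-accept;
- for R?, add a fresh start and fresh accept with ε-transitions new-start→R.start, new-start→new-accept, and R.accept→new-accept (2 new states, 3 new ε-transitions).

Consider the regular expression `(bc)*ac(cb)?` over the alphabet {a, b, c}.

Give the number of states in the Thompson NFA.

Recursing over subexpressions:
Each of the 6 symbol leaves contributes a 2-state fragment.
  bc : 4 states
  (bc)* : 6 states
  cb : 4 states
  (cb)? : 6 states
  (bc)*ac(cb)? : 16 states

16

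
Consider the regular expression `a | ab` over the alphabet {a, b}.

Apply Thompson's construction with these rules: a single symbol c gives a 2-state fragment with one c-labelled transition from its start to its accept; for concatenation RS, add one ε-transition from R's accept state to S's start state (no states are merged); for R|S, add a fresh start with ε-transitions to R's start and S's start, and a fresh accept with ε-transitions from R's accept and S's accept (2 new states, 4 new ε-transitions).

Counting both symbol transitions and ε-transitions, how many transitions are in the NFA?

8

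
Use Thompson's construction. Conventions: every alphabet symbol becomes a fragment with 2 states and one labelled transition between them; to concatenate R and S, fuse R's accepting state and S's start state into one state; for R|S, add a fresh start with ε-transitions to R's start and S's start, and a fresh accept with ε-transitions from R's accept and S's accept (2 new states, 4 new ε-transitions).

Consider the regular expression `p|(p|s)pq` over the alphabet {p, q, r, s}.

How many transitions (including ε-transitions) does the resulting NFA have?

Building bottom-up:
Each of the 5 symbol leaves contributes 1 transition (1 symbol, 0 ε).
  p|s — 6 transitions (2 symbol, 4 ε)
  (p|s)pq — 8 transitions (4 symbol, 4 ε)
  p|(p|s)pq — 13 transitions (5 symbol, 8 ε)

13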